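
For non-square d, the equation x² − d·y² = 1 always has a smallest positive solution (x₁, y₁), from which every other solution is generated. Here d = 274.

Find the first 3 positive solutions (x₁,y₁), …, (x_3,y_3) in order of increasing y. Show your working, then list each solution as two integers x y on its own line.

√274 = [16; 1,1,4,4,1,1,32, …], period ℓ=7 (odd) → k=13
k=0  a_k=16  p_k/q_k = 16/1
…
k=4  a_k=4  p_k/q_k = 629/38
…
k=9  a_k=1  p_k/q_k = 93011/5619
…
k=12  a_k=1  p_k/q_k = 2189276/132259
k=13  a_k=1  p_k/q_k = 3959299/239190
→ (3959299, 239190).  Check: 3959299²=15676048571401, 274·239190²=15676048571400, difference 1.
n=2: (3959299,239190)∘(3959299,239190) = (3959299·3959299+274·239190·239190, 3959299·239190+239190·3959299) = (31352097142801,1894049455620)
n=3: (31352097142801,1894049455620)∘(3959299,239190) = (3959299·31352097142801+274·239190·1894049455620, 3959299·1894049455620+239190·31352097142801) = (248264653730785753699,14998216231173381570)

3959299 239190
31352097142801 1894049455620
248264653730785753699 14998216231173381570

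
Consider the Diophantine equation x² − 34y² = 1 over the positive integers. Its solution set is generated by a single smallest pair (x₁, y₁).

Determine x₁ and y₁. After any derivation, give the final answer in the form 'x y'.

√34 → a₀=5, period (1,4,1,10); ℓ=4 even so k=3
step 0: (5, 1)  from 5·(1,0) + (0,1)
step 1: (6, 1)  from 1·(5,1) + (1,0)
step 2: (29, 5)  from 4·(6,1) + (5,1)
step 3: (35, 6)  from 1·(29,5) + (6,1)
(x₁, y₁) = (35, 6);  35² − 34·6² = 1 ✓

35 6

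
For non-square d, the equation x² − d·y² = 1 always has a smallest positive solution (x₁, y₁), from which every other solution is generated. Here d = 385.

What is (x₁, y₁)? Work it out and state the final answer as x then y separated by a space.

[19; 1,1,1,1,1,…,1,1,38] for √385; ℓ=16 ⇒ convergent index 15
step 0: (19, 1)  from 19·(1,0) + (0,1)
step 1: (20, 1)  from 1·(19,1) + (1,0)
step 2: (39, 2)  from 1·(20,1) + (19,1)
step 3: (59, 3)  from 1·(39,2) + (20,1)
step 4: (98, 5)  from 1·(59,3) + (39,2)
step 5: (157, 8)  from 1·(98,5) + (59,3)
step 6: (569, 29)  from 3·(157,8) + (98,5)
step 7: (726, 37)  from 1·(569,29) + (157,8)
step 8: (2021, 103)  from 2·(726,37) + (569,29)
…
step 10: (10262, 523)  from 3·(2747,140) + (2021,103)
…
step 13: (36280, 1849)  from 1·(23271,1186) + (13009,663)
step 14: (59551, 3035)  from 1·(36280,1849) + (23271,1186)
step 15: (95831, 4884)  from 1·(59551,3035) + (36280,1849)
→ (95831, 4884).  Check: 95831²=9183580561, 385·4884²=9183580560, difference 1.

95831 4884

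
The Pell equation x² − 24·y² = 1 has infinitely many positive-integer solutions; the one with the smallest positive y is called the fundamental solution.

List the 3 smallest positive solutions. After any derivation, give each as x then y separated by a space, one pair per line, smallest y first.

√24 → a₀=4, period (1,8); ℓ=2 even so k=1
a_0=4:  p_0=4·1+0=4,  q_0=4·0+1=1
a_1=1:  p_1=1·4+1=5,  q_1=1·1+0=1
(x₁, y₁) = (5, 1);  5² − 24·1² = 1 ✓
(5+1√24)^2 = 49 + 10√24
(5+1√24)^3 = 485 + 99√24

5 1
49 10
485 99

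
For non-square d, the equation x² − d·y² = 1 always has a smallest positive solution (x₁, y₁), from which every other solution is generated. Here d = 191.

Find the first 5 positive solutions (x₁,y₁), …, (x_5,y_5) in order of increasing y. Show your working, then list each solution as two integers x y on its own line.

8994000 650783
161784071999999 11706284604000
2910171887135973018000 210572647456751349217
52348171905801720863712000001 3787780782452031563430792000
941638916241558444724564320044970000 68134600714746933190345629744650783

[13; 1,4,1,1,3,…,4,1,26] for √191; ℓ=16 ⇒ convergent index 15
i=0: a=13 ⇒ p=13, q=1
…
i=4: a=1 ⇒ p=152, q=11
…
i=14: a=4 ⇒ p=7377553, q=533821
i=15: a=1 ⇒ p=8994000, q=650783
fundamental: x₁=8994000, y₁=650783  (since 80892036000000 − 191·423518513089 = 1)
(x_2, y_2) = (8994000·8994000 + 191·650783·650783, 8994000·650783 + 650783·8994000) = (161784071999999, 11706284604000)
(x_3, y_3) = (8994000·161784071999999 + 191·650783·11706284604000, 8994000·11706284604000 + 650783·161784071999999) = (2910171887135973018000, 210572647456751349217)
(x_4, y_4) = (8994000·2910171887135973018000 + 191·650783·210572647456751349217, 8994000·210572647456751349217 + 650783·2910171887135973018000) = (52348171905801720863712000001, 3787780782452031563430792000)
(x_5, y_5) = (8994000·52348171905801720863712000001 + 191·650783·3787780782452031563430792000, 8994000·3787780782452031563430792000 + 650783·52348171905801720863712000001) = (941638916241558444724564320044970000, 68134600714746933190345629744650783)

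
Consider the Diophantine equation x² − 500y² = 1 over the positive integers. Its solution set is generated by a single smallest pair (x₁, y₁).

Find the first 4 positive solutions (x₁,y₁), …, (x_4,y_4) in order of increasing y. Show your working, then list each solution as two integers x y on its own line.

930249 41602
1730726404001 77400437796
3220013013190122249 144003359718540806
5990827771012465337616001 267917962749548332043592

[22; 2,1,3,2,1,…,1,2,44] for √500; ℓ=14 ⇒ convergent index 13
i=0: a=22 ⇒ p=22, q=1
i=1: a=2 ⇒ p=45, q=2
i=2: a=1 ⇒ p=67, q=3
…
i=6: a=1 ⇒ p=1364, q=61
i=7: a=10 ⇒ p=14445, q=646
…
i=9: a=1 ⇒ p=30254, q=1353
…
i=12: a=1 ⇒ p=335522, q=15005
i=13: a=2 ⇒ p=930249, q=41602
fundamental: x₁=930249, y₁=41602  (since 865363202001 − 500·1730726404 = 1)
k=2:  x_2 = 930249·930249+500·41602·41602 = 1730726404001,  y_2 = 930249·41602+41602·930249 = 77400437796
k=3:  x_3 = 930249·1730726404001+500·41602·77400437796 = 3220013013190122249,  y_3 = 930249·77400437796+41602·1730726404001 = 144003359718540806
k=4:  x_4 = 930249·3220013013190122249+500·41602·144003359718540806 = 5990827771012465337616001,  y_4 = 930249·144003359718540806+41602·3220013013190122249 = 267917962749548332043592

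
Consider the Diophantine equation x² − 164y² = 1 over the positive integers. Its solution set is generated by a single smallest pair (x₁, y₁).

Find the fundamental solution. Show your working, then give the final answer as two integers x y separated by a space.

d=164: √d = [12; 1,4,6,4,1,24] (ℓ=6, even), read p_5/q_5
k=0  a_k=12  p_k/q_k = 12/1
k=1  a_k=1  p_k/q_k = 13/1
…
k=4  a_k=4  p_k/q_k = 1652/129
k=5  a_k=1  p_k/q_k = 2049/160
fundamental: x₁=2049, y₁=160  (since 4198401 − 164·25600 = 1)

2049 160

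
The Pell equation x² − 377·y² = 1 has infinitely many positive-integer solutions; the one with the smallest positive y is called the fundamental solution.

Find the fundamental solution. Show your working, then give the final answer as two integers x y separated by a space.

√377 → a₀=19, period (2,2,2,38); ℓ=4 even so k=3
a_0=19:  p_0=19·1+0=19,  q_0=19·0+1=1
a_1=2:  p_1=2·19+1=39,  q_1=2·1+0=2
a_2=2:  p_2=2·39+19=97,  q_2=2·2+1=5
a_3=2:  p_3=2·97+39=233,  q_3=2·5+2=12
fundamental: x₁=233, y₁=12  (since 54289 − 377·144 = 1)

233 12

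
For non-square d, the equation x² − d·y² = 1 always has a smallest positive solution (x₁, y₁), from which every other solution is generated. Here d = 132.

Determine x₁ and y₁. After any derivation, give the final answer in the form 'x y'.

23 2

d=132: √d = [11; 2,22] (ℓ=2, even), read p_1/q_1
a_0=11:  p_0=11·1+0=11,  q_0=11·0+1=1
a_1=2:  p_1=2·11+1=23,  q_1=2·1+0=2
fundamental: x₁=23, y₁=2  (since 529 − 132·4 = 1)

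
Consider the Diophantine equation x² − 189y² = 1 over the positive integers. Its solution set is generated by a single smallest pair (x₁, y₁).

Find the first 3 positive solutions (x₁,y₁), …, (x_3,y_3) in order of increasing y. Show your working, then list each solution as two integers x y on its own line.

√189 = [13; 1,2,1,26, …], period ℓ=4 (even) → k=3
k=0  a_k=13  p_k/q_k = 13/1
…
k=2  a_k=2  p_k/q_k = 41/3
k=3  a_k=1  p_k/q_k = 55/4
(x₁, y₁) = (55, 4);  55² − 189·4² = 1 ✓
k=2:  x_2 = 55·55+189·4·4 = 6049,  y_2 = 55·4+4·55 = 440
k=3:  x_3 = 55·6049+189·4·440 = 665335,  y_3 = 55·440+4·6049 = 48396

55 4
6049 440
665335 48396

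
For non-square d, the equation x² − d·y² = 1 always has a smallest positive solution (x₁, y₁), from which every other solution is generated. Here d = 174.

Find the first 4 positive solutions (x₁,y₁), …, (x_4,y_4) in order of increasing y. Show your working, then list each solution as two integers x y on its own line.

1451 110
4210801 319220
12219743051 926376330
35461690123201 2688343790440

[13; 5,4,5,26] for √174; ℓ=4 ⇒ convergent index 3
step 0: (13, 1)  from 13·(1,0) + (0,1)
step 1: (66, 5)  from 5·(13,1) + (1,0)
step 2: (277, 21)  from 4·(66,5) + (13,1)
step 3: (1451, 110)  from 5·(277,21) + (66,5)
→ (1451, 110).  Check: 1451²=2105401, 174·110²=2105400, difference 1.
k=2:  x_2 = 1451·1451+174·110·110 = 4210801,  y_2 = 1451·110+110·1451 = 319220
k=3:  x_3 = 1451·4210801+174·110·319220 = 12219743051,  y_3 = 1451·319220+110·4210801 = 926376330
k=4:  x_4 = 1451·12219743051+174·110·926376330 = 35461690123201,  y_4 = 1451·926376330+110·12219743051 = 2688343790440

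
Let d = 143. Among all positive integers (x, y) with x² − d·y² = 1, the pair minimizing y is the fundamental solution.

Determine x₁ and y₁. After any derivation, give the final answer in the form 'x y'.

√143 → a₀=11, period (1,22); ℓ=2 even so k=1
a_0=11:  p_0=11·1+0=11,  q_0=11·0+1=1
a_1=1:  p_1=1·11+1=12,  q_1=1·1+0=1
(x₁, y₁) = (12, 1);  12² − 143·1² = 1 ✓

12 1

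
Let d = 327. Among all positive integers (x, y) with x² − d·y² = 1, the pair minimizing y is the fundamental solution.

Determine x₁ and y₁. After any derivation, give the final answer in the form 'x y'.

217 12

[18; 12,36] for √327; ℓ=2 ⇒ convergent index 1
i=0: a=18 ⇒ p=18, q=1
i=1: a=12 ⇒ p=217, q=12
fundamental: x₁=217, y₁=12  (since 47089 − 327·144 = 1)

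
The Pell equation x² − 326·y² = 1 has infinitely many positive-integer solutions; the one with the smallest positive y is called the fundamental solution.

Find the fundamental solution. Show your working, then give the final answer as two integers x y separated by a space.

325 18

√326 = [18; 18,36, …], period ℓ=2 (even) → k=1
step 0: (18, 1)  from 18·(1,0) + (0,1)
step 1: (325, 18)  from 18·(18,1) + (1,0)
(x₁, y₁) = (325, 18);  325² − 326·18² = 1 ✓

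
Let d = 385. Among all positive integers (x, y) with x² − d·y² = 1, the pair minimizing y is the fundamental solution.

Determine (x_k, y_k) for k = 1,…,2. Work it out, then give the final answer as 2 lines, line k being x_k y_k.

95831 4884
18367161121 936077208

√385 = [19; 1,1,1,1,1,…,1,1,38, …], period ℓ=16 (even) → k=15
a_0=19:  p_0=19·1+0=19,  q_0=19·0+1=1
a_1=1:  p_1=1·19+1=20,  q_1=1·1+0=1
a_2=1:  p_2=1·20+19=39,  q_2=1·1+1=2
a_3=1:  p_3=1·39+20=59,  q_3=1·2+1=3
a_4=1:  p_4=1·59+39=98,  q_4=1·3+2=5
a_5=1:  p_5=1·98+59=157,  q_5=1·5+3=8
a_6=3:  p_6=3·157+98=569,  q_6=3·8+5=29
a_7=1:  p_7=1·569+157=726,  q_7=1·29+8=37
…
a_9=1:  p_9=1·2021+726=2747,  q_9=1·103+37=140
…
a_11=1:  p_11=1·10262+2747=13009,  q_11=1·523+140=663
…
a_13=1:  p_13=1·23271+13009=36280,  q_13=1·1186+663=1849
a_14=1:  p_14=1·36280+23271=59551,  q_14=1·1849+1186=3035
a_15=1:  p_15=1·59551+36280=95831,  q_15=1·3035+1849=4884
(x₁, y₁) = (95831, 4884);  95831² − 385·4884² = 1 ✓
(95831+4884√385)^2 = 18367161121 + 936077208√385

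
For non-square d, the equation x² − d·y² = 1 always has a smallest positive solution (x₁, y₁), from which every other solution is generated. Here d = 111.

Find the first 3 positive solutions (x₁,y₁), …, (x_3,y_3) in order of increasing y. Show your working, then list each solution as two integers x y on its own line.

[10; 1,1,6,1,1,20] for √111; ℓ=6 ⇒ convergent index 5
a_0=10:  p_0=10·1+0=10,  q_0=10·0+1=1
a_1=1:  p_1=1·10+1=11,  q_1=1·1+0=1
a_2=1:  p_2=1·11+10=21,  q_2=1·1+1=2
a_3=6:  p_3=6·21+11=137,  q_3=6·2+1=13
a_4=1:  p_4=1·137+21=158,  q_4=1·13+2=15
a_5=1:  p_5=1·158+137=295,  q_5=1·15+13=28
(x₁, y₁) = (295, 28);  295² − 111·28² = 1 ✓
n=2: (295,28)∘(295,28) = (295·295+111·28·28, 295·28+28·295) = (174049,16520)
n=3: (174049,16520)∘(295,28) = (295·174049+111·28·16520, 295·16520+28·174049) = (102688615,9746772)

295 28
174049 16520
102688615 9746772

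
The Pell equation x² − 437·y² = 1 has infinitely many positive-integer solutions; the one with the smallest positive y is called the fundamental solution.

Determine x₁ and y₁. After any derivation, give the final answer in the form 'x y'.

4599 220

√437 → a₀=20, period (1,9,2,9,1,40); ℓ=6 even so k=5
a_0=20:  p_0=20·1+0=20,  q_0=20·0+1=1
…
a_2=9:  p_2=9·21+20=209,  q_2=9·1+1=10
a_3=2:  p_3=2·209+21=439,  q_3=2·10+1=21
a_4=9:  p_4=9·439+209=4160,  q_4=9·21+10=199
a_5=1:  p_5=1·4160+439=4599,  q_5=1·199+21=220
(x₁, y₁) = (4599, 220);  4599² − 437·220² = 1 ✓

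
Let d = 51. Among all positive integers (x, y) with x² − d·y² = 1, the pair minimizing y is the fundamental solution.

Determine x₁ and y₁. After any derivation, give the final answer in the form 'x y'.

50 7

[7; 7,14] for √51; ℓ=2 ⇒ convergent index 1
i=0: a=7 ⇒ p=7, q=1
i=1: a=7 ⇒ p=50, q=7
→ (50, 7).  Check: 50²=2500, 51·7²=2499, difference 1.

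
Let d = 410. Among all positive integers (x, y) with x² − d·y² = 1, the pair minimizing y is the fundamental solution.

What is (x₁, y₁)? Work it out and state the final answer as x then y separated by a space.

81 4

[20; 4,40] for √410; ℓ=2 ⇒ convergent index 1
i=0: a=20 ⇒ p=20, q=1
i=1: a=4 ⇒ p=81, q=4
→ (81, 4).  Check: 81²=6561, 410·4²=6560, difference 1.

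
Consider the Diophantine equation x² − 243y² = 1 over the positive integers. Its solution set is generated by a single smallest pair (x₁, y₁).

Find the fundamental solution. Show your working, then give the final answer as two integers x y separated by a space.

70226 4505

[15; 1,1,2,3,15,3,2,1,1,30] for √243; ℓ=10 ⇒ convergent index 9
i=0: a=15 ⇒ p=15, q=1
i=1: a=1 ⇒ p=16, q=1
i=2: a=1 ⇒ p=31, q=2
i=3: a=2 ⇒ p=78, q=5
…
i=5: a=15 ⇒ p=4053, q=260
i=6: a=3 ⇒ p=12424, q=797
i=7: a=2 ⇒ p=28901, q=1854
i=8: a=1 ⇒ p=41325, q=2651
i=9: a=1 ⇒ p=70226, q=4505
fundamental: x₁=70226, y₁=4505  (since 4931691076 − 243·20295025 = 1)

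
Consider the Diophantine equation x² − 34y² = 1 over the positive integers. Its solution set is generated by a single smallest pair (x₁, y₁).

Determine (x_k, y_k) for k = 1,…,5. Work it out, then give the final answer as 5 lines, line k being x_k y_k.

35 6
2449 420
171395 29394
11995201 2057160
839492675 143971806

√34 → a₀=5, period (1,4,1,10); ℓ=4 even so k=3
k=0  a_k=5  p_k/q_k = 5/1
k=1  a_k=1  p_k/q_k = 6/1
k=2  a_k=4  p_k/q_k = 29/5
k=3  a_k=1  p_k/q_k = 35/6
fundamental: x₁=35, y₁=6  (since 1225 − 34·36 = 1)
n=2: (35,6)∘(35,6) = (35·35+34·6·6, 35·6+6·35) = (2449,420)
n=3: (2449,420)∘(35,6) = (35·2449+34·6·420, 35·420+6·2449) = (171395,29394)
n=4: (171395,29394)∘(35,6) = (35·171395+34·6·29394, 35·29394+6·171395) = (11995201,2057160)
n=5: (11995201,2057160)∘(35,6) = (35·11995201+34·6·2057160, 35·2057160+6·11995201) = (839492675,143971806)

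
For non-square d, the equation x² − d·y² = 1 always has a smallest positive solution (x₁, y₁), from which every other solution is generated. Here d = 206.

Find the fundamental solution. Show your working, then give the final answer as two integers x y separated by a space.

d=206: √d = [14; 2,1,5,14,5,1,2,28] (ℓ=8, even), read p_7/q_7
i=0: a=14 ⇒ p=14, q=1
…
i=2: a=1 ⇒ p=43, q=3
…
i=5: a=5 ⇒ p=17539, q=1222
i=6: a=1 ⇒ p=20998, q=1463
i=7: a=2 ⇒ p=59535, q=4148
(x₁, y₁) = (59535, 4148);  59535² − 206·4148² = 1 ✓

59535 4148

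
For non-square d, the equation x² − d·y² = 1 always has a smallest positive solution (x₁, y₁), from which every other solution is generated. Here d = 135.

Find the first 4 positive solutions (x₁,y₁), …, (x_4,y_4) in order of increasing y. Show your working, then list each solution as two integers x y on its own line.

d=135: √d = [11; 1,1,1,1,1,1,1,22] (ℓ=8, even), read p_7/q_7
k=0  a_k=11  p_k/q_k = 11/1
k=1  a_k=1  p_k/q_k = 12/1
…
k=3  a_k=1  p_k/q_k = 35/3
k=4  a_k=1  p_k/q_k = 58/5
k=5  a_k=1  p_k/q_k = 93/8
k=6  a_k=1  p_k/q_k = 151/13
k=7  a_k=1  p_k/q_k = 244/21
(x₁, y₁) = (244, 21);  244² − 135·21² = 1 ✓
(x_2, y_2) = (244·244 + 135·21·21, 244·21 + 21·244) = (119071, 10248)
(x_3, y_3) = (244·119071 + 135·21·10248, 244·10248 + 21·119071) = (58106404, 5001003)
(x_4, y_4) = (244·58106404 + 135·21·5001003, 244·5001003 + 21·58106404) = (28355806081, 2440479216)

244 21
119071 10248
58106404 5001003
28355806081 2440479216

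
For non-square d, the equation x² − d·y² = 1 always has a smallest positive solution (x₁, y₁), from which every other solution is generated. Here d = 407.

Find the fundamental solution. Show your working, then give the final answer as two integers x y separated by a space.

d=407: √d = [20; 5,1,2,1,5,40] (ℓ=6, even), read p_5/q_5
a_0=20:  p_0=20·1+0=20,  q_0=20·0+1=1
…
a_3=2:  p_3=2·121+101=343,  q_3=2·6+5=17
a_4=1:  p_4=1·343+121=464,  q_4=1·17+6=23
a_5=5:  p_5=5·464+343=2663,  q_5=5·23+17=132
→ (2663, 132).  Check: 2663²=7091569, 407·132²=7091568, difference 1.

2663 132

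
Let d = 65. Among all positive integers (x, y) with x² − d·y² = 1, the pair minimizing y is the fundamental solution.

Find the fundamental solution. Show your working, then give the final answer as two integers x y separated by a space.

129 16

d=65: √d = [8; 16] (ℓ=1, odd), read p_1/q_1
k=0  a_k=8  p_k/q_k = 8/1
k=1  a_k=16  p_k/q_k = 129/16
(x₁, y₁) = (129, 16);  129² − 65·16² = 1 ✓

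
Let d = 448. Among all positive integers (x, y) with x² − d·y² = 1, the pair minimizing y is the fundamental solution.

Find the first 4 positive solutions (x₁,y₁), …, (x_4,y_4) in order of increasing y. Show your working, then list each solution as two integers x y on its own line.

√448 → a₀=21, period (6,42); ℓ=2 even so k=1
k=0  a_k=21  p_k/q_k = 21/1
k=1  a_k=6  p_k/q_k = 127/6
fundamental: x₁=127, y₁=6  (since 16129 − 448·36 = 1)
k=2:  x_2 = 127·127+448·6·6 = 32257,  y_2 = 127·6+6·127 = 1524
k=3:  x_3 = 127·32257+448·6·1524 = 8193151,  y_3 = 127·1524+6·32257 = 387090
k=4:  x_4 = 127·8193151+448·6·387090 = 2081028097,  y_4 = 127·387090+6·8193151 = 98319336

127 6
32257 1524
8193151 387090
2081028097 98319336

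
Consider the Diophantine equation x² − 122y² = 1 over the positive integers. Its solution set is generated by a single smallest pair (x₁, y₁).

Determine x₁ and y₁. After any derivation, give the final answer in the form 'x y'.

243 22

d=122: √d = [11; 22] (ℓ=1, odd), read p_1/q_1
k=0  a_k=11  p_k/q_k = 11/1
k=1  a_k=22  p_k/q_k = 243/22
(x₁, y₁) = (243, 22);  243² − 122·22² = 1 ✓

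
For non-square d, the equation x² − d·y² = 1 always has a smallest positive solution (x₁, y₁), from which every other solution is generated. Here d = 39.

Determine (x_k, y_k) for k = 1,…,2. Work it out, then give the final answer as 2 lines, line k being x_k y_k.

25 4
1249 200

d=39: √d = [6; 4,12] (ℓ=2, even), read p_1/q_1
i=0: a=6 ⇒ p=6, q=1
i=1: a=4 ⇒ p=25, q=4
→ (25, 4).  Check: 25²=625, 39·4²=624, difference 1.
n=2: (25,4)∘(25,4) = (25·25+39·4·4, 25·4+4·25) = (1249,200)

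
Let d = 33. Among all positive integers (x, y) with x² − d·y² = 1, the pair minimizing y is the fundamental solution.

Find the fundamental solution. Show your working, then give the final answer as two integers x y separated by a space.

d=33: √d = [5; 1,2,1,10] (ℓ=4, even), read p_3/q_3
i=0: a=5 ⇒ p=5, q=1
i=1: a=1 ⇒ p=6, q=1
i=2: a=2 ⇒ p=17, q=3
i=3: a=1 ⇒ p=23, q=4
fundamental: x₁=23, y₁=4  (since 529 − 33·16 = 1)

23 4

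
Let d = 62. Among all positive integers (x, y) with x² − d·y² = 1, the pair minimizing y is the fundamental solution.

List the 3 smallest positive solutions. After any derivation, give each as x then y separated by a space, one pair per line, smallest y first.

√62 = [7; 1,6,1,14, …], period ℓ=4 (even) → k=3
step 0: (7, 1)  from 7·(1,0) + (0,1)
step 1: (8, 1)  from 1·(7,1) + (1,0)
step 2: (55, 7)  from 6·(8,1) + (7,1)
step 3: (63, 8)  from 1·(55,7) + (8,1)
(x₁, y₁) = (63, 8);  63² − 62·8² = 1 ✓
(x_2, y_2) = (63·63 + 62·8·8, 63·8 + 8·63) = (7937, 1008)
(x_3, y_3) = (63·7937 + 62·8·1008, 63·1008 + 8·7937) = (999999, 127000)

63 8
7937 1008
999999 127000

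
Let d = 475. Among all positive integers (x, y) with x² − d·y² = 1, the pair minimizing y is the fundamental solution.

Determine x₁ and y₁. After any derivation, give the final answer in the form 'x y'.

[21; 1,3,1,6,2,6,1,3,1,42] for √475; ℓ=10 ⇒ convergent index 9
i=0: a=21 ⇒ p=21, q=1
…
i=3: a=1 ⇒ p=109, q=5
…
i=5: a=2 ⇒ p=1591, q=73
i=6: a=6 ⇒ p=10287, q=472
…
i=8: a=3 ⇒ p=45921, q=2107
i=9: a=1 ⇒ p=57799, q=2652
→ (57799, 2652).  Check: 57799²=3340724401, 475·2652²=3340724400, difference 1.

57799 2652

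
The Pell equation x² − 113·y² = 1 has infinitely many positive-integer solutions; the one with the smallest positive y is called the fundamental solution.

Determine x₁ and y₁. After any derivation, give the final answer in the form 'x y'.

1204353 113296

√113 → a₀=10, period (1,1,1,2,2,1,1,1,20); ℓ=9 odd so k=17
k=0  a_k=10  p_k/q_k = 10/1
…
k=5  a_k=2  p_k/q_k = 202/19
…
k=7  a_k=1  p_k/q_k = 489/46
k=8  a_k=1  p_k/q_k = 776/73
…
k=10  a_k=1  p_k/q_k = 16785/1579
…
k=14  a_k=2  p_k/q_k = 313483/29490
…
k=16  a_k=1  p_k/q_k = 758918/71393
k=17  a_k=1  p_k/q_k = 1204353/113296
fundamental: x₁=1204353, y₁=113296  (since 1450466148609 − 113·12835983616 = 1)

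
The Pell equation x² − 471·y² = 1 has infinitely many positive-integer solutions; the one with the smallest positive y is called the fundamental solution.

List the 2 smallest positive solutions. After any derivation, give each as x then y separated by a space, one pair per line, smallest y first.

7838695 361188
122890278606049 5662485139320

√471 = [21; 1,2,2,1,3,…,2,1,42, …], period ℓ=14 (even) → k=13
k=0  a_k=21  p_k/q_k = 21/1
…
k=2  a_k=2  p_k/q_k = 65/3
…
k=4  a_k=1  p_k/q_k = 217/10
k=5  a_k=3  p_k/q_k = 803/37
…
k=9  a_k=3  p_k/q_k = 644804/29711
k=10  a_k=1  p_k/q_k = 843469/38865
…
k=12  a_k=2  p_k/q_k = 5506953/253747
k=13  a_k=1  p_k/q_k = 7838695/361188
(x₁, y₁) = (7838695, 361188);  7838695² − 471·361188² = 1 ✓
n=2: (7838695,361188)∘(7838695,361188) = (7838695·7838695+471·361188·361188, 7838695·361188+361188·7838695) = (122890278606049,5662485139320)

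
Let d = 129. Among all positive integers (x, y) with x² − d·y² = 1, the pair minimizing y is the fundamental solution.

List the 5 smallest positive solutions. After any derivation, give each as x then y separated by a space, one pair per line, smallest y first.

d=129: √d = [11; 2,1,3,1,6,1,3,1,2,22] (ℓ=10, even), read p_9/q_9
i=0: a=11 ⇒ p=11, q=1
i=1: a=2 ⇒ p=23, q=2
i=2: a=1 ⇒ p=34, q=3
…
i=4: a=1 ⇒ p=159, q=14
…
i=6: a=1 ⇒ p=1238, q=109
i=7: a=3 ⇒ p=4793, q=422
i=8: a=1 ⇒ p=6031, q=531
i=9: a=2 ⇒ p=16855, q=1484
fundamental: x₁=16855, y₁=1484  (since 284091025 − 129·2202256 = 1)
n=2: (16855,1484)∘(16855,1484) = (16855·16855+129·1484·1484, 16855·1484+1484·16855) = (568182049,50025640)
n=3: (568182049,50025640)∘(16855,1484) = (16855·568182049+129·1484·50025640, 16855·50025640+1484·568182049) = (19153416854935,1686364322916)
n=4: (19153416854935,1686364322916)∘(16855,1484) = (16855·19153416854935+129·1484·1686364322916, 16855·1686364322916+1484·19153416854935) = (645661681611676801,56847341275472720)
n=5: (645661681611676801,56847341275472720)∘(16855,1484) = (16855·645661681611676801+129·1484·56847341275472720, 16855·56847341275472720+1484·645661681611676801) = (21765255267976208106775,1916323872709821068284)

16855 1484
568182049 50025640
19153416854935 1686364322916
645661681611676801 56847341275472720
21765255267976208106775 1916323872709821068284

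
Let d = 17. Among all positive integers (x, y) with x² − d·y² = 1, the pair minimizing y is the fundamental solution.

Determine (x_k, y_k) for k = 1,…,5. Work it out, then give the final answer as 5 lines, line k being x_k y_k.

33 8
2177 528
143649 34840
9478657 2298912
625447713 151693352

[4; 8] for √17; ℓ=1 ⇒ convergent index 1
i=0: a=4 ⇒ p=4, q=1
i=1: a=8 ⇒ p=33, q=8
→ (33, 8).  Check: 33²=1089, 17·8²=1088, difference 1.
n=2: (33,8)∘(33,8) = (33·33+17·8·8, 33·8+8·33) = (2177,528)
n=3: (2177,528)∘(33,8) = (33·2177+17·8·528, 33·528+8·2177) = (143649,34840)
n=4: (143649,34840)∘(33,8) = (33·143649+17·8·34840, 33·34840+8·143649) = (9478657,2298912)
n=5: (9478657,2298912)∘(33,8) = (33·9478657+17·8·2298912, 33·2298912+8·9478657) = (625447713,151693352)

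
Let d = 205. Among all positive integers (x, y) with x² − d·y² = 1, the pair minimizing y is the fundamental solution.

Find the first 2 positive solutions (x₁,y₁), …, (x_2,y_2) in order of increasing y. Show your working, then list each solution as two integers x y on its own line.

39689 2772
3150433441 220035816

√205 = [14; 3,6,1,4,1,6,3,28, …], period ℓ=8 (even) → k=7
step 0: (14, 1)  from 14·(1,0) + (0,1)
…
step 5: (1847, 129)  from 1·(1532,107) + (315,22)
step 6: (12614, 881)  from 6·(1847,129) + (1532,107)
step 7: (39689, 2772)  from 3·(12614,881) + (1847,129)
→ (39689, 2772).  Check: 39689²=1575216721, 205·2772²=1575216720, difference 1.
(39689+2772√205)^2 = 3150433441 + 220035816√205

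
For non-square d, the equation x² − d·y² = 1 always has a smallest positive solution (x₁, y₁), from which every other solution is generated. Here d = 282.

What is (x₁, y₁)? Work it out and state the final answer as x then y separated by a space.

2351 140

√282 = [16; 1,3,1,4,1,3,1,32, …], period ℓ=8 (even) → k=7
i=0: a=16 ⇒ p=16, q=1
i=1: a=1 ⇒ p=17, q=1
…
i=3: a=1 ⇒ p=84, q=5
i=4: a=4 ⇒ p=403, q=24
i=5: a=1 ⇒ p=487, q=29
i=6: a=3 ⇒ p=1864, q=111
i=7: a=1 ⇒ p=2351, q=140
fundamental: x₁=2351, y₁=140  (since 5527201 − 282·19600 = 1)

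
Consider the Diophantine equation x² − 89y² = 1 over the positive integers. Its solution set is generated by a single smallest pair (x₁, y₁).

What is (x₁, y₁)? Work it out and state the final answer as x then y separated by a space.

d=89: √d = [9; 2,3,3,2,18] (ℓ=5, odd), read p_9/q_9
a_0=9:  p_0=9·1+0=9,  q_0=9·0+1=1
…
a_4=2:  p_4=2·217+66=500,  q_4=2·23+7=53
a_5=18:  p_5=18·500+217=9217,  q_5=18·53+23=977
…
a_8=3:  p_8=3·66019+18934=216991,  q_8=3·6998+2007=23001
a_9=2:  p_9=2·216991+66019=500001,  q_9=2·23001+6998=53000
→ (500001, 53000).  Check: 500001²=250001000001, 89·53000²=250001000000, difference 1.

500001 53000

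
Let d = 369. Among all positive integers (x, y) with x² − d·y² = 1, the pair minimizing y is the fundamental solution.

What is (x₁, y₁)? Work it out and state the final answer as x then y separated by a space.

8396801 437120

√369 → a₀=19, period (4,1,3,2,7,4,7,2,3,1,4,38); ℓ=12 even so k=11
k=0  a_k=19  p_k/q_k = 19/1
k=1  a_k=4  p_k/q_k = 77/4
…
k=4  a_k=2  p_k/q_k = 826/43
…
k=6  a_k=4  p_k/q_k = 25414/1323
k=7  a_k=7  p_k/q_k = 184045/9581
k=8  a_k=2  p_k/q_k = 393504/20485
k=9  a_k=3  p_k/q_k = 1364557/71036
k=10  a_k=1  p_k/q_k = 1758061/91521
k=11  a_k=4  p_k/q_k = 8396801/437120
→ (8396801, 437120).  Check: 8396801²=70506267033601, 369·437120²=70506267033600, difference 1.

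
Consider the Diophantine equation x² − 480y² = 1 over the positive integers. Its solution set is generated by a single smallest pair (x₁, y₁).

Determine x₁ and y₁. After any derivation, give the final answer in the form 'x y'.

[21; 1,9,1,42] for √480; ℓ=4 ⇒ convergent index 3
step 0: (21, 1)  from 21·(1,0) + (0,1)
step 1: (22, 1)  from 1·(21,1) + (1,0)
step 2: (219, 10)  from 9·(22,1) + (21,1)
step 3: (241, 11)  from 1·(219,10) + (22,1)
fundamental: x₁=241, y₁=11  (since 58081 − 480·121 = 1)

241 11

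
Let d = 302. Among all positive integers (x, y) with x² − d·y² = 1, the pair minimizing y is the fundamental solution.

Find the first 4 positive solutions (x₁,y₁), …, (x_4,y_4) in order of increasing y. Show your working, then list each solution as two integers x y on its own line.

4276623 246092
36579008568257 2104885414632
312869258720405635599 18003602753159249380
2676047735673238042056036097 153989243234046232237072848

[17; 2,1,1,1,4,…,1,2,34] for √302; ℓ=16 ⇒ convergent index 15
k=0  a_k=17  p_k/q_k = 17/1
k=1  a_k=2  p_k/q_k = 35/2
k=2  a_k=1  p_k/q_k = 52/3
k=3  a_k=1  p_k/q_k = 87/5
k=4  a_k=1  p_k/q_k = 139/8
…
k=6  a_k=2  p_k/q_k = 1425/82
k=7  a_k=1  p_k/q_k = 2068/119
…
k=11  a_k=4  p_k/q_k = 467281/26889
k=12  a_k=1  p_k/q_k = 574956/33085
k=13  a_k=1  p_k/q_k = 1042237/59974
k=14  a_k=1  p_k/q_k = 1617193/93059
k=15  a_k=2  p_k/q_k = 4276623/246092
→ (4276623, 246092).  Check: 4276623²=18289504284129, 302·246092²=18289504284128, difference 1.
(x_2, y_2) = (4276623·4276623 + 302·246092·246092, 4276623·246092 + 246092·4276623) = (36579008568257, 2104885414632)
(x_3, y_3) = (4276623·36579008568257 + 302·246092·2104885414632, 4276623·2104885414632 + 246092·36579008568257) = (312869258720405635599, 18003602753159249380)
(x_4, y_4) = (4276623·312869258720405635599 + 302·246092·18003602753159249380, 4276623·18003602753159249380 + 246092·312869258720405635599) = (2676047735673238042056036097, 153989243234046232237072848)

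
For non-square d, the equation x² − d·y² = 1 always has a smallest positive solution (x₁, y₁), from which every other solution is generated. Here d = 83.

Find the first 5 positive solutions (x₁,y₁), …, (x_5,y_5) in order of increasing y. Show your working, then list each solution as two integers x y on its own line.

82 9
13447 1476
2205226 242055
361643617 39695544
59307347962 6509827161

d=83: √d = [9; 9,18] (ℓ=2, even), read p_1/q_1
a_0=9:  p_0=9·1+0=9,  q_0=9·0+1=1
a_1=9:  p_1=9·9+1=82,  q_1=9·1+0=9
→ (82, 9).  Check: 82²=6724, 83·9²=6723, difference 1.
k=2:  x_2 = 82·82+83·9·9 = 13447,  y_2 = 82·9+9·82 = 1476
k=3:  x_3 = 82·13447+83·9·1476 = 2205226,  y_3 = 82·1476+9·13447 = 242055
k=4:  x_4 = 82·2205226+83·9·242055 = 361643617,  y_4 = 82·242055+9·2205226 = 39695544
k=5:  x_5 = 82·361643617+83·9·39695544 = 59307347962,  y_5 = 82·39695544+9·361643617 = 6509827161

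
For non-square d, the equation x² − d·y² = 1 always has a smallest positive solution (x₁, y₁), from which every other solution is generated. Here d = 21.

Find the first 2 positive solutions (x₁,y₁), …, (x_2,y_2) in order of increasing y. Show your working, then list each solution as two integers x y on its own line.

d=21: √d = [4; 1,1,2,1,1,8] (ℓ=6, even), read p_5/q_5
a_0=4:  p_0=4·1+0=4,  q_0=4·0+1=1
a_1=1:  p_1=1·4+1=5,  q_1=1·1+0=1
a_2=1:  p_2=1·5+4=9,  q_2=1·1+1=2
…
a_4=1:  p_4=1·23+9=32,  q_4=1·5+2=7
a_5=1:  p_5=1·32+23=55,  q_5=1·7+5=12
(x₁, y₁) = (55, 12);  55² − 21·12² = 1 ✓
n=2: (55,12)∘(55,12) = (55·55+21·12·12, 55·12+12·55) = (6049,1320)

55 12
6049 1320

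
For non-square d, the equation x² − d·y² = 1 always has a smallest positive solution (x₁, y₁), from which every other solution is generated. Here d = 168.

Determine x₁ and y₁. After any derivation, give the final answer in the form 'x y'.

d=168: √d = [12; 1,24] (ℓ=2, even), read p_1/q_1
i=0: a=12 ⇒ p=12, q=1
i=1: a=1 ⇒ p=13, q=1
→ (13, 1).  Check: 13²=169, 168·1²=168, difference 1.

13 1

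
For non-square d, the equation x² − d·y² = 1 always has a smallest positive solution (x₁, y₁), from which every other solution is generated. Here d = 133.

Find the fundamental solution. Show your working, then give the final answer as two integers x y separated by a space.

√133 → a₀=11, period (1,1,7,5,1,…,1,1,22); ℓ=16 even so k=15
i=0: a=11 ⇒ p=11, q=1
i=1: a=1 ⇒ p=12, q=1
i=2: a=1 ⇒ p=23, q=2
…
i=10: a=1 ⇒ p=18948, q=1643
i=11: a=1 ⇒ p=29927, q=2595
…
i=14: a=1 ⇒ p=1378591, q=119539
i=15: a=1 ⇒ p=2588599, q=224460
fundamental: x₁=2588599, y₁=224460  (since 6700844782801 − 133·50382291600 = 1)

2588599 224460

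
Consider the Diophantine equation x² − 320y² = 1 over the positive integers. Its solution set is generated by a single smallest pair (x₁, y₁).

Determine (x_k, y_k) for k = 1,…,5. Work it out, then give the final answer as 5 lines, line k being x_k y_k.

161 9
51841 2898
16692641 933147
5374978561 300470436
1730726404001 96750547245

√320 = [17; 1,7,1,34, …], period ℓ=4 (even) → k=3
i=0: a=17 ⇒ p=17, q=1
i=1: a=1 ⇒ p=18, q=1
i=2: a=7 ⇒ p=143, q=8
i=3: a=1 ⇒ p=161, q=9
fundamental: x₁=161, y₁=9  (since 25921 − 320·81 = 1)
(x_2, y_2) = (161·161 + 320·9·9, 161·9 + 9·161) = (51841, 2898)
(x_3, y_3) = (161·51841 + 320·9·2898, 161·2898 + 9·51841) = (16692641, 933147)
(x_4, y_4) = (161·16692641 + 320·9·933147, 161·933147 + 9·16692641) = (5374978561, 300470436)
(x_5, y_5) = (161·5374978561 + 320·9·300470436, 161·300470436 + 9·5374978561) = (1730726404001, 96750547245)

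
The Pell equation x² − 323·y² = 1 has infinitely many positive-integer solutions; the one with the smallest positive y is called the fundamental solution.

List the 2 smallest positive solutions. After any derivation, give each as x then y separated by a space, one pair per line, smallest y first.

18 1
647 36

√323 = [17; 1,34, …], period ℓ=2 (even) → k=1
step 0: (17, 1)  from 17·(1,0) + (0,1)
step 1: (18, 1)  from 1·(17,1) + (1,0)
(x₁, y₁) = (18, 1);  18² − 323·1² = 1 ✓
k=2:  x_2 = 18·18+323·1·1 = 647,  y_2 = 18·1+1·18 = 36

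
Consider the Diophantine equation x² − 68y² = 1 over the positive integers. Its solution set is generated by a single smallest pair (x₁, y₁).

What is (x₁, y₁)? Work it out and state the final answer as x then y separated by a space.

33 4

[8; 4,16] for √68; ℓ=2 ⇒ convergent index 1
step 0: (8, 1)  from 8·(1,0) + (0,1)
step 1: (33, 4)  from 4·(8,1) + (1,0)
→ (33, 4).  Check: 33²=1089, 68·4²=1088, difference 1.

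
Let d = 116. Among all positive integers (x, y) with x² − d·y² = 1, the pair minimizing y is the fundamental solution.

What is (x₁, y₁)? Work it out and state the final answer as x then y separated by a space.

9801 910

[10; 1,3,2,1,4,1,2,3,1,20] for √116; ℓ=10 ⇒ convergent index 9
a_0=10:  p_0=10·1+0=10,  q_0=10·0+1=1
…
a_2=3:  p_2=3·11+10=43,  q_2=3·1+1=4
a_3=2:  p_3=2·43+11=97,  q_3=2·4+1=9
a_4=1:  p_4=1·97+43=140,  q_4=1·9+4=13
a_5=4:  p_5=4·140+97=657,  q_5=4·13+9=61
a_6=1:  p_6=1·657+140=797,  q_6=1·61+13=74
a_7=2:  p_7=2·797+657=2251,  q_7=2·74+61=209
a_8=3:  p_8=3·2251+797=7550,  q_8=3·209+74=701
a_9=1:  p_9=1·7550+2251=9801,  q_9=1·701+209=910
→ (9801, 910).  Check: 9801²=96059601, 116·910²=96059600, difference 1.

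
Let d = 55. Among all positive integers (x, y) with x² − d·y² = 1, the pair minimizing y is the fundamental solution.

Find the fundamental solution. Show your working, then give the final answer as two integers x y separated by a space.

√55 = [7; 2,2,2,14, …], period ℓ=4 (even) → k=3
k=0  a_k=7  p_k/q_k = 7/1
k=1  a_k=2  p_k/q_k = 15/2
k=2  a_k=2  p_k/q_k = 37/5
k=3  a_k=2  p_k/q_k = 89/12
(x₁, y₁) = (89, 12);  89² − 55·12² = 1 ✓

89 12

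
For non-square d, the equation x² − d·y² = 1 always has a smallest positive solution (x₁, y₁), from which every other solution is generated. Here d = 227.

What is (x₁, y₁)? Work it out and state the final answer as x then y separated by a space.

226 15

d=227: √d = [15; 15,30] (ℓ=2, even), read p_1/q_1
step 0: (15, 1)  from 15·(1,0) + (0,1)
step 1: (226, 15)  from 15·(15,1) + (1,0)
→ (226, 15).  Check: 226²=51076, 227·15²=51075, difference 1.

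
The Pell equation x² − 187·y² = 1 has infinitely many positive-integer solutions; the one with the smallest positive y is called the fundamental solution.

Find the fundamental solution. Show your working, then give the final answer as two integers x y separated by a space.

1682 123

√187 = [13; 1,2,13,2,1,26, …], period ℓ=6 (even) → k=5
step 0: (13, 1)  from 13·(1,0) + (0,1)
step 1: (14, 1)  from 1·(13,1) + (1,0)
…
step 4: (1135, 83)  from 2·(547,40) + (41,3)
step 5: (1682, 123)  from 1·(1135,83) + (547,40)
fundamental: x₁=1682, y₁=123  (since 2829124 − 187·15129 = 1)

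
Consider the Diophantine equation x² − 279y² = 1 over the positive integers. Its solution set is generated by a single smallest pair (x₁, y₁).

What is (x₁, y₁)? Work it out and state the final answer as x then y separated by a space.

1520 91

[16; 1,2,2,1,2,2,1,32] for √279; ℓ=8 ⇒ convergent index 7
i=0: a=16 ⇒ p=16, q=1
i=1: a=1 ⇒ p=17, q=1
i=2: a=2 ⇒ p=50, q=3
…
i=4: a=1 ⇒ p=167, q=10
i=5: a=2 ⇒ p=451, q=27
i=6: a=2 ⇒ p=1069, q=64
i=7: a=1 ⇒ p=1520, q=91
(x₁, y₁) = (1520, 91);  1520² − 279·91² = 1 ✓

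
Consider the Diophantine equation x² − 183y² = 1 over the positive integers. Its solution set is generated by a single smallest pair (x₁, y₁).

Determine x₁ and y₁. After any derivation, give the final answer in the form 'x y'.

487 36

√183 → a₀=13, period (1,1,8,1,1,26); ℓ=6 even so k=5
step 0: (13, 1)  from 13·(1,0) + (0,1)
step 1: (14, 1)  from 1·(13,1) + (1,0)
…
step 3: (230, 17)  from 8·(27,2) + (14,1)
step 4: (257, 19)  from 1·(230,17) + (27,2)
step 5: (487, 36)  from 1·(257,19) + (230,17)
fundamental: x₁=487, y₁=36  (since 237169 − 183·1296 = 1)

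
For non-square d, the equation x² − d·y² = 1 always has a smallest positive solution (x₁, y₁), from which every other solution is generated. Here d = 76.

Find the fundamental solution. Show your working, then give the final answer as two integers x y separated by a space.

57799 6630

√76 = [8; 1,2,1,1,5,4,5,1,1,2,1,16, …], period ℓ=12 (even) → k=11
a_0=8:  p_0=8·1+0=8,  q_0=8·0+1=1
a_1=1:  p_1=1·8+1=9,  q_1=1·1+0=1
…
a_10=2:  p_10=2·16311+8866=41488,  q_10=2·1871+1017=4759
a_11=1:  p_11=1·41488+16311=57799,  q_11=1·4759+1871=6630
(x₁, y₁) = (57799, 6630);  57799² − 76·6630² = 1 ✓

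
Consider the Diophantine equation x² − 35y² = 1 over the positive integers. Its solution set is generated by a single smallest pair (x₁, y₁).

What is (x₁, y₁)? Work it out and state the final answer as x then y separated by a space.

6 1

[5; 1,10] for √35; ℓ=2 ⇒ convergent index 1
k=0  a_k=5  p_k/q_k = 5/1
k=1  a_k=1  p_k/q_k = 6/1
→ (6, 1).  Check: 6²=36, 35·1²=35, difference 1.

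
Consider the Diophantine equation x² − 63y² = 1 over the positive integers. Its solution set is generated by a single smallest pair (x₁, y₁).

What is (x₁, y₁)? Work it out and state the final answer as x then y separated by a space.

d=63: √d = [7; 1,14] (ℓ=2, even), read p_1/q_1
k=0  a_k=7  p_k/q_k = 7/1
k=1  a_k=1  p_k/q_k = 8/1
fundamental: x₁=8, y₁=1  (since 64 − 63·1 = 1)

8 1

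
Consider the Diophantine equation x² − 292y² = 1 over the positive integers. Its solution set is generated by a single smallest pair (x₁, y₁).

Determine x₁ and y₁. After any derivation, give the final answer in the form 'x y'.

2281249 133500

[17; 11,2,1,3,8,3,1,2,11,34] for √292; ℓ=10 ⇒ convergent index 9
i=0: a=17 ⇒ p=17, q=1
i=1: a=11 ⇒ p=188, q=11
i=2: a=2 ⇒ p=393, q=23
i=3: a=1 ⇒ p=581, q=34
i=4: a=3 ⇒ p=2136, q=125
i=5: a=8 ⇒ p=17669, q=1034
i=6: a=3 ⇒ p=55143, q=3227
i=7: a=1 ⇒ p=72812, q=4261
i=8: a=2 ⇒ p=200767, q=11749
i=9: a=11 ⇒ p=2281249, q=133500
→ (2281249, 133500).  Check: 2281249²=5204097000001, 292·133500²=5204097000000, difference 1.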